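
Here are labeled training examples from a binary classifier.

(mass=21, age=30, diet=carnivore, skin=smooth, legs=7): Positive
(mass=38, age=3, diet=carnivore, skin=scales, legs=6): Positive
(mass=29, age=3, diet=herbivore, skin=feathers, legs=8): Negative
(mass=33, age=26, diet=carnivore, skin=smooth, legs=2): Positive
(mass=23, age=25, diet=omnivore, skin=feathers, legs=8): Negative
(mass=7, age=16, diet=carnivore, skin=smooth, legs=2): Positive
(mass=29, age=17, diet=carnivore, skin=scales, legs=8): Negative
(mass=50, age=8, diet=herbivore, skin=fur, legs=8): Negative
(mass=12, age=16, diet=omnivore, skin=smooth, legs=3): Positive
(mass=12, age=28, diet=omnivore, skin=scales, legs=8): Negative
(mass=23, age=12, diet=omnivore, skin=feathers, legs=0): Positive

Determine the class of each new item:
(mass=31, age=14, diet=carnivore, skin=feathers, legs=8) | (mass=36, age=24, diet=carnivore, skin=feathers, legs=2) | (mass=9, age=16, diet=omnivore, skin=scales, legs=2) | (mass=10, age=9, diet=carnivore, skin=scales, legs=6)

Negative, Positive, Positive, Positive

The pattern is that an item is 'Positive' exactly when: legs ≤ 7.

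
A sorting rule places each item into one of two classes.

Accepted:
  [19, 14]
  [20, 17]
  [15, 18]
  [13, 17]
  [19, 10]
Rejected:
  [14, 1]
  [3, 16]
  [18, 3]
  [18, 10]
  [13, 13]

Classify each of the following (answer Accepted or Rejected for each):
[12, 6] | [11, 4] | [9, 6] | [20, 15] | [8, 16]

'Accepted' ⟺ sum ≥ 29.
[12, 6] — 12+6 = 18, hence Rejected.
[11, 4] — 11+4 = 15, hence Rejected.
[9, 6] — 9+6 = 15, hence Rejected.
[20, 15] — 20+15 = 35, hence Accepted.
[8, 16] — 8+16 = 24, hence Rejected.

Rejected, Rejected, Rejected, Accepted, Rejected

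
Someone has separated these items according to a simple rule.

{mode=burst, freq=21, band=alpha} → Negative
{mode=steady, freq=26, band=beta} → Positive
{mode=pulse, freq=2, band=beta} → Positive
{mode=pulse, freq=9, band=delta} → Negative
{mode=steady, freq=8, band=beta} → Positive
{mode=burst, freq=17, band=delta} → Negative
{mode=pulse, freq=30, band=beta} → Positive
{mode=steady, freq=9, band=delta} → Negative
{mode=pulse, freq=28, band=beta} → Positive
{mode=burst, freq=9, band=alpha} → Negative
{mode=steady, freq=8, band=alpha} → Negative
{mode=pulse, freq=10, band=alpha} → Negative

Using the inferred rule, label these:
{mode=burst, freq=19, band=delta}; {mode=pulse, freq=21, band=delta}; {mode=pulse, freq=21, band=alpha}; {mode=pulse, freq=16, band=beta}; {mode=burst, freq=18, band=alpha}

Negative, Negative, Negative, Positive, Negative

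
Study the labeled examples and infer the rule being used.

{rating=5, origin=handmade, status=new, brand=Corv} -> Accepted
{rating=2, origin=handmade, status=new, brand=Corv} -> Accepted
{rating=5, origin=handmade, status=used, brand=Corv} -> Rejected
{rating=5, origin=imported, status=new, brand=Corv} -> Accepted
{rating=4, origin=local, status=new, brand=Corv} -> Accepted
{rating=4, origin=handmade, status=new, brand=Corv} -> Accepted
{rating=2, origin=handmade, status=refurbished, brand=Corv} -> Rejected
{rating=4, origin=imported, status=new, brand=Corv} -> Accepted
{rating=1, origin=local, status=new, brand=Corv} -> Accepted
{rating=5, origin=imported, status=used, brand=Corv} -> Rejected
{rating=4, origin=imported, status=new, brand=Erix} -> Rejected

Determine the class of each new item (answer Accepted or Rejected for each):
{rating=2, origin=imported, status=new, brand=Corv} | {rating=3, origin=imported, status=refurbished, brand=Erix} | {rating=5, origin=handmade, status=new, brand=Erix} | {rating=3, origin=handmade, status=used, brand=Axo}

Rule: brand is Corv AND status is new. This holds for each 'Accepted' example and fails for each 'Rejected' one.
{rating=2, origin=imported, status=new, brand=Corv}: brand is Corv, status is new, satisfies this → Accepted.
{rating=3, origin=imported, status=refurbished, brand=Erix}: brand is Erix, status is refurbished, does not satisfy this → Rejected.
{rating=5, origin=handmade, status=new, brand=Erix}: brand is Erix, status is new, does not satisfy this → Rejected.
{rating=3, origin=handmade, status=used, brand=Axo}: brand is Axo, status is used, does not satisfy this → Rejected.

Accepted, Rejected, Rejected, Rejected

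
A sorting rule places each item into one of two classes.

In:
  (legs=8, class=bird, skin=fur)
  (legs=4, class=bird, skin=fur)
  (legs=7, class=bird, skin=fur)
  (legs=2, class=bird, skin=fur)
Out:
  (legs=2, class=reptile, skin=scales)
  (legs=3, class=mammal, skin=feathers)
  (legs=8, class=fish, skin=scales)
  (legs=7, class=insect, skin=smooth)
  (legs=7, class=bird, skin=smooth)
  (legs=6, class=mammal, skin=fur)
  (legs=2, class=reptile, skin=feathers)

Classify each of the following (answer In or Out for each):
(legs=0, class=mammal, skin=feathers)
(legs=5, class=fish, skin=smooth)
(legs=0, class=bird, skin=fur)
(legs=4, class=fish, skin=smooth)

A rule that fits every label: class is bird AND skin is fur — true of each 'In' example, false of each 'Out' one.
(legs=0, class=mammal, skin=feathers) — class is mammal, skin is feathers, hence Out.
(legs=5, class=fish, skin=smooth) — class is fish, skin is smooth, hence Out.
(legs=0, class=bird, skin=fur) — class is bird, skin is fur, hence In.
(legs=4, class=fish, skin=smooth) — class is fish, skin is smooth, hence Out.

Out, Out, In, Out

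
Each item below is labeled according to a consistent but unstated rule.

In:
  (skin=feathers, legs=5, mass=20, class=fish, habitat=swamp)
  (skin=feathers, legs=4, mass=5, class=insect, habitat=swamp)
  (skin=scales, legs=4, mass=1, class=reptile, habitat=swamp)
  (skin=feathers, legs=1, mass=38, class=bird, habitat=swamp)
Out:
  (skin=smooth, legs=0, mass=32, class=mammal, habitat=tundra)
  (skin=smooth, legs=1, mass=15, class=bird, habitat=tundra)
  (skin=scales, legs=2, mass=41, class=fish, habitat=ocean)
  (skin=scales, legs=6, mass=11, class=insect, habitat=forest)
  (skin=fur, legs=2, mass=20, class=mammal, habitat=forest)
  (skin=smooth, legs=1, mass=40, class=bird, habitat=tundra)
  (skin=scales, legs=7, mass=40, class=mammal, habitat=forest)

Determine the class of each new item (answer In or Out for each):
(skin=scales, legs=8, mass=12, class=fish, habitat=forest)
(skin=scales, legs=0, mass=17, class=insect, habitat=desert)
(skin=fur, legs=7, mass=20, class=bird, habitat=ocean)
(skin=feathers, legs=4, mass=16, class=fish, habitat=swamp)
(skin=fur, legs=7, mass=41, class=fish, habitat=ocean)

Out, Out, Out, In, Out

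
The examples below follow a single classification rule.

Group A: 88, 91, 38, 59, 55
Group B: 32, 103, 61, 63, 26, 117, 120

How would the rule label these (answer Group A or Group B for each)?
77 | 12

The classifier is using: digit sum ≥ 10.
77 → digit sum 7+7 = 14 → Group A.
12 → digit sum 1+2 = 3 → Group B.

Group A, Group B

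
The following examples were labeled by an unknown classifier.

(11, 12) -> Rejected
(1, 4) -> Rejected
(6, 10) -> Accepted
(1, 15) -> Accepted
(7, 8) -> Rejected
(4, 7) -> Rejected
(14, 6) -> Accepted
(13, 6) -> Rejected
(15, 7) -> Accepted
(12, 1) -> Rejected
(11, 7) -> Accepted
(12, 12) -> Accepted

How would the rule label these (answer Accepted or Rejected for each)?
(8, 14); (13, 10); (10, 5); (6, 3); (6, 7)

Accepted, Rejected, Rejected, Rejected, Rejected

Looking at the examples, the only property every 'Accepted' case has and every 'Rejected' case lacks is: sum is even.
(8, 14): Accepted (8+14 = 22). (13, 10): Rejected (13+10 = 23). (10, 5): Rejected (10+5 = 15). (6, 3): Rejected (6+3 = 9). (6, 7): Rejected (6+7 = 13).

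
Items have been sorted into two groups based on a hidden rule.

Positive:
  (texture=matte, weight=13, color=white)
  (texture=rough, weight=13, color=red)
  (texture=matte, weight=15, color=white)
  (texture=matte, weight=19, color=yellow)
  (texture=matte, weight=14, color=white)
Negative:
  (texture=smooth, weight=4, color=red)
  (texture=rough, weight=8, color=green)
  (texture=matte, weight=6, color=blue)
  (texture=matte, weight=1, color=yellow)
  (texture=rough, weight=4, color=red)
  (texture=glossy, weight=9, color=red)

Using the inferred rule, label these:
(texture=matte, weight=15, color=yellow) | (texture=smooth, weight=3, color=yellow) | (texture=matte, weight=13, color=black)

The pattern is that an item is 'Positive' exactly when: weight ≥ 13.

Positive, Negative, Positive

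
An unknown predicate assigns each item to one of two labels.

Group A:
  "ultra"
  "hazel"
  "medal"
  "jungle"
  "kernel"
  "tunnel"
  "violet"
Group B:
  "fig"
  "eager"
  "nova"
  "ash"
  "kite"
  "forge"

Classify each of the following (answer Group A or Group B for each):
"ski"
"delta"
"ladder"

The common property of the 'Group A' items is: contains 'l'. No 'Group B' item has it.
"ski": no 'l', doesn't qualify → Group B. "delta": has 'l', qualifies → Group A. "ladder": has 'l', qualifies → Group A.

Group B, Group A, Group A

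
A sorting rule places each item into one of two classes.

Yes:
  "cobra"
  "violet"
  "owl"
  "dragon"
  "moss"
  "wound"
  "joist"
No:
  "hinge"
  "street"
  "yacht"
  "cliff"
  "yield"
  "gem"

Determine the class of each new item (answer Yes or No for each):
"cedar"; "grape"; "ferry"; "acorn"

The simplest hypothesis consistent with all the labels is: contains 'o'.
"cedar": No (no 'o'). "grape": No (no 'o'). "ferry": No (no 'o'). "acorn": Yes (has 'o').

No, No, No, Yes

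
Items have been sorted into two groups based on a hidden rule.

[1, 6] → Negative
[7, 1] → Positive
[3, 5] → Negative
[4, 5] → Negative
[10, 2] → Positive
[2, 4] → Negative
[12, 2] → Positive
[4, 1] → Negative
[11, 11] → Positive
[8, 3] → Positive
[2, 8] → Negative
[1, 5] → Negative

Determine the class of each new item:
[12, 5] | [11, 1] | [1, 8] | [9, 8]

Positive, Positive, Negative, Positive

The rule appears to be: first ≥ 5.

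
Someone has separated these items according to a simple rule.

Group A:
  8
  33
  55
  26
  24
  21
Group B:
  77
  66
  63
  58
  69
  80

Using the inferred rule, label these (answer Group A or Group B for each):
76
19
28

Group B, Group A, Group A

'Group A' ⟺ at most 55.
76: Group B (76 > 55).
19: Group A (19 ≤ 55).
28: Group A (28 ≤ 55).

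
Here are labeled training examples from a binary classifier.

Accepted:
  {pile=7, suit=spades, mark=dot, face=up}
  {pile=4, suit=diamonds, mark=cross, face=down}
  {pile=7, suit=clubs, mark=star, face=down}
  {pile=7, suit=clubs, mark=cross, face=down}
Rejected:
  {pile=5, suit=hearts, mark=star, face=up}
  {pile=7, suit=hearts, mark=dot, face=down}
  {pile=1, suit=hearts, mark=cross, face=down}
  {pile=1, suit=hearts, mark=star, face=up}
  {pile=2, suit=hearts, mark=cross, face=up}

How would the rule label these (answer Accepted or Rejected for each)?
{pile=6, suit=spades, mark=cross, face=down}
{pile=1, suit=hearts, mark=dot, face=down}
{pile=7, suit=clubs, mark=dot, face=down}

Accepted, Rejected, Accepted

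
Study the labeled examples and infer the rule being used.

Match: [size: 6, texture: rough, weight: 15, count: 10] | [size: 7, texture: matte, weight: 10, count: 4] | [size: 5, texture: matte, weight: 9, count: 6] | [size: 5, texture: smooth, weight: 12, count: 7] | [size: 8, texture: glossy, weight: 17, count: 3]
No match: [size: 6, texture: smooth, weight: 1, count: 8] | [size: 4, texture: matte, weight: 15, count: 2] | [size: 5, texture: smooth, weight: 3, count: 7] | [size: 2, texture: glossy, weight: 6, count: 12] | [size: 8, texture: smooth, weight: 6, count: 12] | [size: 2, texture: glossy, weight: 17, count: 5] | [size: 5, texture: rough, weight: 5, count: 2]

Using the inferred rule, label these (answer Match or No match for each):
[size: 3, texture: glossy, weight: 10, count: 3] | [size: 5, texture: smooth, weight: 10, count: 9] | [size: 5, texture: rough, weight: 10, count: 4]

No match, Match, Match

A rule that fits every label: size ≥ 5 AND weight ≥ 9 — true of each 'Match' example, false of each 'No match' one.
No match: [size: 3, texture: glossy, weight: 10, count: 3], since size = 3, weight = 10. Match: [size: 5, texture: smooth, weight: 10, count: 9], since size = 5, weight = 10. Match: [size: 5, texture: rough, weight: 10, count: 4], since size = 5, weight = 10.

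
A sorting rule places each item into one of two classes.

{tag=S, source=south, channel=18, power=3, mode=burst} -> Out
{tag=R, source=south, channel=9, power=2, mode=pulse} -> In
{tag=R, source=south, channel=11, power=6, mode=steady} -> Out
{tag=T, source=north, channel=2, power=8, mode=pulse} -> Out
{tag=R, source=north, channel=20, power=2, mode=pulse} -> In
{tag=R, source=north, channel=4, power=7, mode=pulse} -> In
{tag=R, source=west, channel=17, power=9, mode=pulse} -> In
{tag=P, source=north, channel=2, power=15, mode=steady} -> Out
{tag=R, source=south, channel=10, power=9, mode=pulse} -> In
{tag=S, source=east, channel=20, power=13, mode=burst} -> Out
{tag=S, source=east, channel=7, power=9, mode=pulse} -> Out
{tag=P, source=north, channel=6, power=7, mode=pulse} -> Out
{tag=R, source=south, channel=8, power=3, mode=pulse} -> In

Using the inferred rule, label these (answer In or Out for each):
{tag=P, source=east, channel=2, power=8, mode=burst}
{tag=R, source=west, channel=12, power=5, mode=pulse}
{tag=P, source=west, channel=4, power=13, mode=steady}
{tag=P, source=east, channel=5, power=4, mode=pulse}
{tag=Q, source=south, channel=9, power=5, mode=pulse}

A rule that fits every label: mode is pulse AND tag is R — true of each 'In' example, false of each 'Out' one.
{tag=P, source=east, channel=2, power=8, mode=burst} → mode is burst, tag is P → Out.
{tag=R, source=west, channel=12, power=5, mode=pulse} → mode is pulse, tag is R → In.
{tag=P, source=west, channel=4, power=13, mode=steady} → mode is steady, tag is P → Out.
{tag=P, source=east, channel=5, power=4, mode=pulse} → mode is pulse, tag is P → Out.
{tag=Q, source=south, channel=9, power=5, mode=pulse} → mode is pulse, tag is Q → Out.

Out, In, Out, Out, Out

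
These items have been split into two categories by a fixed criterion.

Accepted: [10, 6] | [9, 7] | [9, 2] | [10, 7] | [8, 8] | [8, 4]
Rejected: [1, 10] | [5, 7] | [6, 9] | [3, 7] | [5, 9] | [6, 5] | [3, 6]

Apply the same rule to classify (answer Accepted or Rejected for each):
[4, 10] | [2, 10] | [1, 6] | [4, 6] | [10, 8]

The common property of the 'Accepted' items is: first ≥ 7. No 'Rejected' item has it.

Rejected, Rejected, Rejected, Rejected, Accepted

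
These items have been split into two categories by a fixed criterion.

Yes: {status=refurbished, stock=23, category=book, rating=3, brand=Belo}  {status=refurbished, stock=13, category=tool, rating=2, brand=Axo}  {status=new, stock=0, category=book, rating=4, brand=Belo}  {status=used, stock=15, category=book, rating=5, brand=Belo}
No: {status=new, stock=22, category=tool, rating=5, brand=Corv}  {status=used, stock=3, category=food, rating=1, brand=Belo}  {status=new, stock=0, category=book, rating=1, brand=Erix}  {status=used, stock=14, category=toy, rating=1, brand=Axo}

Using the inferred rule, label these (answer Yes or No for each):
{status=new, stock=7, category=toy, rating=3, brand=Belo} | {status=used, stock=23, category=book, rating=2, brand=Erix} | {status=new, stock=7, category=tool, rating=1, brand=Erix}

The simplest hypothesis consistent with all the labels is: rating ≥ 2 AND stock ≠ 22.

Yes, Yes, No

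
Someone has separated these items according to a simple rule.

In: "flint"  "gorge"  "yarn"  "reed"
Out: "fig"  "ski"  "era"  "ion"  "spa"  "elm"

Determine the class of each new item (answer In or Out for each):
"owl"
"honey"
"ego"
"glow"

Out, In, Out, In

The distinguishing property — length ≥ 4 — holds for all the 'In' cases and none of the 'Out' cases.
"owl" → length 3 → Out. "honey" → length 5 → In. "ego" → length 3 → Out. "glow" → length 4 → In.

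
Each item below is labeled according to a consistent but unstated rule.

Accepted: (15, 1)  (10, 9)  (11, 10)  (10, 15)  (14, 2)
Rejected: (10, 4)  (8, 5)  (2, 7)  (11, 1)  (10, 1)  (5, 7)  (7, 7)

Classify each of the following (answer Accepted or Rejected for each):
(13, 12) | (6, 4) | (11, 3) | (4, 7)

Accepted, Rejected, Rejected, Rejected

The simplest hypothesis consistent with all the labels is: sum ≥ 16.
(13, 12): 13+12 = 25, passes → Accepted. (6, 4): 6+4 = 10, does not pass → Rejected. (11, 3): 11+3 = 14, does not pass → Rejected. (4, 7): 4+7 = 11, does not pass → Rejected.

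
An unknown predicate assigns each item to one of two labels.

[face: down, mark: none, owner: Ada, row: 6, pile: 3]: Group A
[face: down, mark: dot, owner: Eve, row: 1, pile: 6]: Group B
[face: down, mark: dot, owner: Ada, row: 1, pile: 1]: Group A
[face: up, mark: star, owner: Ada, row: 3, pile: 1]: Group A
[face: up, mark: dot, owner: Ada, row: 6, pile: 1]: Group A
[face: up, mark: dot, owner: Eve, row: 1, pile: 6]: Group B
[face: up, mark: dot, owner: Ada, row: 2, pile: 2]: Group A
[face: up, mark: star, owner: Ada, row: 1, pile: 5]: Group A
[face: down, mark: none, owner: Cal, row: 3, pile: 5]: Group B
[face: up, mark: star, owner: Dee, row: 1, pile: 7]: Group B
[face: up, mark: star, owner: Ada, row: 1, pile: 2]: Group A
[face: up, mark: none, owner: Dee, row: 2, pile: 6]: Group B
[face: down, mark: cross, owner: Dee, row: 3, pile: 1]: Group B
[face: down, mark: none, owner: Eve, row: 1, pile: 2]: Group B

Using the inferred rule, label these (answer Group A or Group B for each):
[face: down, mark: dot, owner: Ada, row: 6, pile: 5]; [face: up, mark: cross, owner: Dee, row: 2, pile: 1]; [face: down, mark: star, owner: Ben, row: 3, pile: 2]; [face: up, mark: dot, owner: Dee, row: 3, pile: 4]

'Group A' ⟺ owner is Ada.
[face: down, mark: dot, owner: Ada, row: 6, pile: 5]: owner is Ada — qualifies, so Group A. [face: up, mark: cross, owner: Dee, row: 2, pile: 1]: owner is Dee — fails this test, so Group B. [face: down, mark: star, owner: Ben, row: 3, pile: 2]: owner is Ben — fails this test, so Group B. [face: up, mark: dot, owner: Dee, row: 3, pile: 4]: owner is Dee — fails this test, so Group B.

Group A, Group B, Group B, Group B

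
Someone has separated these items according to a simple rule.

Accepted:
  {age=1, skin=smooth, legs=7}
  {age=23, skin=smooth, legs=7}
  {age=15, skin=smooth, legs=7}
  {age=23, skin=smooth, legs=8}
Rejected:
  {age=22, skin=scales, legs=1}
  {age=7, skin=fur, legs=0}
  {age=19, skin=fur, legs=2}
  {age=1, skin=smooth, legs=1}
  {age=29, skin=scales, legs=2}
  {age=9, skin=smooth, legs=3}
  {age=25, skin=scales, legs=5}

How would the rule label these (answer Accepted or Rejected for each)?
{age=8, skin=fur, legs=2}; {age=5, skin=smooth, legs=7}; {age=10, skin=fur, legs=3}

Rejected, Accepted, Rejected

Rule: legs ≥ 7. This holds for each 'Accepted' example and fails for each 'Rejected' one.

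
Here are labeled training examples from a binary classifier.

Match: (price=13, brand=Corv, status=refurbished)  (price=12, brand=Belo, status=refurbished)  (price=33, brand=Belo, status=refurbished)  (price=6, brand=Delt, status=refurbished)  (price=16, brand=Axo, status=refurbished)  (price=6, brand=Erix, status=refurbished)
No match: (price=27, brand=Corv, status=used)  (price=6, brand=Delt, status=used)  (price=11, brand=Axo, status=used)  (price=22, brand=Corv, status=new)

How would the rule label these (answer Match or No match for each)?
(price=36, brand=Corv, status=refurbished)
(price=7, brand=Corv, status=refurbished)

Match, Match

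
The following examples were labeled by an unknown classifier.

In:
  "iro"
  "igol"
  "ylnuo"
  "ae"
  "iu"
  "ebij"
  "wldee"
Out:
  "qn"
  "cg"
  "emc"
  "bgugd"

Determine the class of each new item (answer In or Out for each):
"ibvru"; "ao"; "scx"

In, In, Out

The distinguishing property — has ≥ 2 vowels — holds for all the 'In' cases and none of the 'Out' cases.
"ibvru": 2 vowels — meets the rule, so In. "ao": 2 vowels — meets the rule, so In. "scx": 0 vowels — does not pass, so Out.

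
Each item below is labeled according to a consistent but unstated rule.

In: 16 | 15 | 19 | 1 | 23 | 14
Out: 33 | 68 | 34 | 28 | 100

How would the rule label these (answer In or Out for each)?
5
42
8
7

In, Out, In, In

One predicate separates the groups cleanly: at most 23.
In: 5, since 5 ≤ 23.
Out: 42, since 42 > 23.
In: 8, since 8 ≤ 23.
In: 7, since 7 ≤ 23.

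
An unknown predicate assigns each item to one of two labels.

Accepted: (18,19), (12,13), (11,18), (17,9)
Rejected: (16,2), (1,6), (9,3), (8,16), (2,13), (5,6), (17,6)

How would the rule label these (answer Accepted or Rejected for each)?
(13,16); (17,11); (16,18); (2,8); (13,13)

Accepted, Accepted, Accepted, Rejected, Accepted

Rule: sum ≥ 25. This holds for each 'Accepted' example and fails for each 'Rejected' one.
(13,16): 13+16 = 29 — has this property, so Accepted.
(17,11): 17+11 = 28 — has this property, so Accepted.
(16,18): 16+18 = 34 — has this property, so Accepted.
(2,8): 2+8 = 10 — fails the rule, so Rejected.
(13,13): 13+13 = 26 — has this property, so Accepted.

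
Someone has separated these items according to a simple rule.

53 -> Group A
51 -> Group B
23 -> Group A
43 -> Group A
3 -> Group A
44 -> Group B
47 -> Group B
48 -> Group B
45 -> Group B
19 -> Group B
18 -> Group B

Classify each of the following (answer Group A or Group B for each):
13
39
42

Group A, Group B, Group B

The rule appears to be: ends in digit 3.
13: Group A (last digit 3). 39: Group B (last digit 9). 42: Group B (last digit 2).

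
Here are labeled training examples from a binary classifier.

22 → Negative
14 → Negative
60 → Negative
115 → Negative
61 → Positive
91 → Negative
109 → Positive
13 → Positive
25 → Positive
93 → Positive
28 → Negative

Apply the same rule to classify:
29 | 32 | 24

Positive, Negative, Negative

The common property of the 'Positive' items is: ≡ 1 (mod 4). No 'Negative' item has it.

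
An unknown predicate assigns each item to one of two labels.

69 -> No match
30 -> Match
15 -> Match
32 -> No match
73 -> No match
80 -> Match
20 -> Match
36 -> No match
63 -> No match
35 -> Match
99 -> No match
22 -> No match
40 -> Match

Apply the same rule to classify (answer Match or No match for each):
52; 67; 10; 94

No match, No match, Match, No match

Every 'Match' example satisfies: multiple of 5. None of the 'No match' examples do.
52 → 52 = 5·10 + 2 → No match. 67 → 67 = 5·13 + 2 → No match. 10 → 10 = 5·2 → Match. 94 → 94 = 5·18 + 4 → No match.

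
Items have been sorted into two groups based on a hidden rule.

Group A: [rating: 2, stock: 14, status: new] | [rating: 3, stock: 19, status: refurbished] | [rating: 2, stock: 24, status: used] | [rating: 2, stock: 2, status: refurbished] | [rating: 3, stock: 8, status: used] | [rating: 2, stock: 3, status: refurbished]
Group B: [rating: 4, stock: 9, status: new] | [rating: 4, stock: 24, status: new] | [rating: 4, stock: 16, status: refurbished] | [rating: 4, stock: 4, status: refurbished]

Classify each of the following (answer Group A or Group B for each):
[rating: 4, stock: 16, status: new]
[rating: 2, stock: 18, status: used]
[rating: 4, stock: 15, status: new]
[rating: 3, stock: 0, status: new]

The distinguishing property — rating ≤ 3 — holds for all the 'Group A' cases and none of the 'Group B' cases.
[rating: 4, stock: 16, status: new] → rating = 4 → Group B. [rating: 2, stock: 18, status: used] → rating = 2 → Group A. [rating: 4, stock: 15, status: new] → rating = 4 → Group B. [rating: 3, stock: 0, status: new] → rating = 3 → Group A.

Group B, Group A, Group B, Group A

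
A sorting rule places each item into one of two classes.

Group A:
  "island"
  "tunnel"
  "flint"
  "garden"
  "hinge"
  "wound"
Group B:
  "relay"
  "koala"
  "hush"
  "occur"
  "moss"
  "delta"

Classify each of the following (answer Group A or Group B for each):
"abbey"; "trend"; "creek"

The simplest hypothesis consistent with all the labels is: contains 'n'.
Group B: "abbey", since no 'n'.
Group A: "trend", since has 'n'.
Group B: "creek", since no 'n'.

Group B, Group A, Group B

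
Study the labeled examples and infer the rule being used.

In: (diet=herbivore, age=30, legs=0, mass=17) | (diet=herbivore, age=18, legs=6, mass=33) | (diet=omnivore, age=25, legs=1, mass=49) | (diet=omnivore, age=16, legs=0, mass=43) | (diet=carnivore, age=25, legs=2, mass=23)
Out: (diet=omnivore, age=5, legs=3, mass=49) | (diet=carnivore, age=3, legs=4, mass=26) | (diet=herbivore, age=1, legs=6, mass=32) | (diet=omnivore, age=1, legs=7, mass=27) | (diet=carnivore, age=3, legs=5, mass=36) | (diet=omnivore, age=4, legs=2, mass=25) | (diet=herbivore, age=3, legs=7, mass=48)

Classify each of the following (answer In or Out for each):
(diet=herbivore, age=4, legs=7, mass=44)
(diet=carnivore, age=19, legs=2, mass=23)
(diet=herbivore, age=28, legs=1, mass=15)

Out, In, In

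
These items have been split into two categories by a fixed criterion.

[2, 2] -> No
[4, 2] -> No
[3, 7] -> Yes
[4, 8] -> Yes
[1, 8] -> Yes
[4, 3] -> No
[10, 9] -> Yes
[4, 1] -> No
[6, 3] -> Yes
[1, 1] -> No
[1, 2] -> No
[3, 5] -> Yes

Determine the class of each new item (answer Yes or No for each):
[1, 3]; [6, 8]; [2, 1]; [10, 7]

No, Yes, No, Yes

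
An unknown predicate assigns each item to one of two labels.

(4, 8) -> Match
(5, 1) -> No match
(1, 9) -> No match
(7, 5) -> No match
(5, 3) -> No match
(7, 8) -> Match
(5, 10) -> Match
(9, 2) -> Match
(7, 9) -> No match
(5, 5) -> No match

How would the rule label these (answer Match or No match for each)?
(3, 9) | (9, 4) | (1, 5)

No match, Match, No match

A rule that fits every label: second is even — true of each 'Match' example, false of each 'No match' one.
(3, 9): second 9, does not satisfy this → No match.
(9, 4): second 4, meets the rule → Match.
(1, 5): second 5, does not satisfy this → No match.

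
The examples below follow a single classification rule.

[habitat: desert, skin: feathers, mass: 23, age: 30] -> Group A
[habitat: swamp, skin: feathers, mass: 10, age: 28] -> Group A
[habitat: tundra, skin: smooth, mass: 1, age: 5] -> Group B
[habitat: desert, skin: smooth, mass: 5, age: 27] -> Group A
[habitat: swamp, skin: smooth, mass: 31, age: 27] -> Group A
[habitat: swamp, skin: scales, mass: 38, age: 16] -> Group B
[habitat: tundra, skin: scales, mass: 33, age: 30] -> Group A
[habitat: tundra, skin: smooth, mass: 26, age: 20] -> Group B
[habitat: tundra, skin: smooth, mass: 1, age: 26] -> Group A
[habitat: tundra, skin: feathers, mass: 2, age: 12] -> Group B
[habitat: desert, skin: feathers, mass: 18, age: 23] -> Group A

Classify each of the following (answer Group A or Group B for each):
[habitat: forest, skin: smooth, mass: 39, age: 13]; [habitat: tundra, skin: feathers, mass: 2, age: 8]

Group B, Group B

The common property of the 'Group A' items is: age ≥ 23. No 'Group B' item has it.
[habitat: forest, skin: smooth, mass: 39, age: 13] → age = 13 → Group B. [habitat: tundra, skin: feathers, mass: 2, age: 8] → age = 8 → Group B.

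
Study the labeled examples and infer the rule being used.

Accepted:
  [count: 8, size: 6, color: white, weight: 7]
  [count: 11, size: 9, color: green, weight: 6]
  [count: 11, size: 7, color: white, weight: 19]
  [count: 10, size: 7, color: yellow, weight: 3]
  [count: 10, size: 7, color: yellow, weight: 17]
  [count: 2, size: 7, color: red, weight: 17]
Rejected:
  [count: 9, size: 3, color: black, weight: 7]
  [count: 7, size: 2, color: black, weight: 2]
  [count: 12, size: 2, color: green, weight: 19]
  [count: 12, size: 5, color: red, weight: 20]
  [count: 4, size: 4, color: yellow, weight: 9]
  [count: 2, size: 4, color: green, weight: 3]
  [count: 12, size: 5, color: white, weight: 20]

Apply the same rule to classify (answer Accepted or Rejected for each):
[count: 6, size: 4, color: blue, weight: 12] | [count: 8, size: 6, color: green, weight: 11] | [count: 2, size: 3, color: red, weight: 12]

Rejected, Accepted, Rejected

The classifier is using: size ≥ 6.
[count: 6, size: 4, color: blue, weight: 12] → size = 4 → Rejected. [count: 8, size: 6, color: green, weight: 11] → size = 6 → Accepted. [count: 2, size: 3, color: red, weight: 12] → size = 3 → Rejected.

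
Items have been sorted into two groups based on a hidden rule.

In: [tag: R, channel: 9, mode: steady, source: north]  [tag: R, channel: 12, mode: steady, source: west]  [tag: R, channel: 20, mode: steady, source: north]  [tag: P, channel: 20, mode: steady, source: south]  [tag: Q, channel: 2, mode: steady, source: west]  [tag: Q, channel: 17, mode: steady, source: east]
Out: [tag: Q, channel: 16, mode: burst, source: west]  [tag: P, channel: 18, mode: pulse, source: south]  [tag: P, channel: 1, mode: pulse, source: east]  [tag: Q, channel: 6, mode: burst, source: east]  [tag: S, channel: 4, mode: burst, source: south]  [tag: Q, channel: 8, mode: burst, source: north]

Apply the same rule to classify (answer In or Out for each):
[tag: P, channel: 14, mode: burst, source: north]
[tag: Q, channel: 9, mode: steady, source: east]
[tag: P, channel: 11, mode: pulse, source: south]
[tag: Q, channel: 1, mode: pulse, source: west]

Out, In, Out, Out

Every 'In' example satisfies: mode is steady. None of the 'Out' examples do.
[tag: P, channel: 14, mode: burst, source: north]: Out (mode is burst).
[tag: Q, channel: 9, mode: steady, source: east]: In (mode is steady).
[tag: P, channel: 11, mode: pulse, source: south]: Out (mode is pulse).
[tag: Q, channel: 1, mode: pulse, source: west]: Out (mode is pulse).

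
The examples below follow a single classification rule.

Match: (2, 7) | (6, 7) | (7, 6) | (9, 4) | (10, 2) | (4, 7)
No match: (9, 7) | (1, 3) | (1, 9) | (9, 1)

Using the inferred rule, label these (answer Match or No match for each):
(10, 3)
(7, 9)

Match, No match

Rule: product is even. This holds for each 'Match' example and fails for each 'No match' one.
Match: (10, 3), since 10·3 = 30. No match: (7, 9), since 7·9 = 63.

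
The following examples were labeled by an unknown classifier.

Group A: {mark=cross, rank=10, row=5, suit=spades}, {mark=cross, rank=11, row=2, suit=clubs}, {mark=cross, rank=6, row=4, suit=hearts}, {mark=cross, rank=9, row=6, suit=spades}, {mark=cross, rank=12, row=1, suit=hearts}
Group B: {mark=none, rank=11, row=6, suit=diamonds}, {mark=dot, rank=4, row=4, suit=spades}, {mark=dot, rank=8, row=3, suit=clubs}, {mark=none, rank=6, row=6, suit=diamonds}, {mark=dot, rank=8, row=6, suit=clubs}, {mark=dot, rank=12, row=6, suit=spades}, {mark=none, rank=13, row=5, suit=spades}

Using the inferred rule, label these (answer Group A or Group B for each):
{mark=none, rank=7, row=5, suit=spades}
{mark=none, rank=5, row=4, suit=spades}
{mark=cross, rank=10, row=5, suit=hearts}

Every 'Group A' example satisfies: mark is cross. None of the 'Group B' examples do.
{mark=none, rank=7, row=5, suit=spades} → mark is none → Group B. {mark=none, rank=5, row=4, suit=spades} → mark is none → Group B. {mark=cross, rank=10, row=5, suit=hearts} → mark is cross → Group A.

Group B, Group B, Group A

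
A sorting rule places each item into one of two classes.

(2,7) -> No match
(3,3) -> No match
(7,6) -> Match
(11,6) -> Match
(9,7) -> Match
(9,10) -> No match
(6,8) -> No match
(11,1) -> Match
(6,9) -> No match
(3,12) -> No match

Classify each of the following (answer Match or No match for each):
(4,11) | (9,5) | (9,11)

No match, Match, No match

The distinguishing property — first > second — holds for all the 'Match' cases and none of the 'No match' cases.
(4,11) — 4 < 11, hence No match.
(9,5) — 9 > 5, hence Match.
(9,11) — 9 < 11, hence No match.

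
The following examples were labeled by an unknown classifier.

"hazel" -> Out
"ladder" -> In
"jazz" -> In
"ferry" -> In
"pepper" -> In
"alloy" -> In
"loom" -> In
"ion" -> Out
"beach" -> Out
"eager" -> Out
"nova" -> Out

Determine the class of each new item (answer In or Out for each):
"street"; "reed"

A rule that fits every label: has a double letter — true of each 'In' example, false of each 'Out' one.
"street": 'ee' doubled, passes → In. "reed": 'ee' doubled, passes → In.

In, In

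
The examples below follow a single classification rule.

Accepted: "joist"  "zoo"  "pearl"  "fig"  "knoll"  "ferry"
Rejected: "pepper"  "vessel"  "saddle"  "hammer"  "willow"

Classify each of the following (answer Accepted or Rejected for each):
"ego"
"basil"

Accepted, Accepted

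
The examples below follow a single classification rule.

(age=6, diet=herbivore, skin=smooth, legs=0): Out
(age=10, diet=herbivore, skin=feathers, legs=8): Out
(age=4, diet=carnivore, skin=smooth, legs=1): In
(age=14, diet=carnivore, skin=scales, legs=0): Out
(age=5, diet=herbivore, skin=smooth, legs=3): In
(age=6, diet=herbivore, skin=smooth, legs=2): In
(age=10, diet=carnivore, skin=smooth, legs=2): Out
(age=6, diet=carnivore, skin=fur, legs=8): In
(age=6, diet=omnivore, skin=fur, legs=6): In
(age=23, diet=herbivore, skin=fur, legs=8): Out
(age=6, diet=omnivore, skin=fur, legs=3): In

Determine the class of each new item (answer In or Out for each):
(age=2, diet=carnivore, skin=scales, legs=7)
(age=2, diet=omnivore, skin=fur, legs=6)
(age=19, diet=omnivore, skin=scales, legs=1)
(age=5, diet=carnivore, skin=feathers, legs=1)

'In' ⟺ legs ≥ 1 AND age ≤ 6.

In, In, Out, In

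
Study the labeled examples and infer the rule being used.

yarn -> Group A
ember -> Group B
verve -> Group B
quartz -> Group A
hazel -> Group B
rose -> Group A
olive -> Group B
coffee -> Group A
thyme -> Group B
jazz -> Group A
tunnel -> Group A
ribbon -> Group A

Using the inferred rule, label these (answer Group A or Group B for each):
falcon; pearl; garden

Group A, Group B, Group A

The simplest hypothesis consistent with all the labels is: even length.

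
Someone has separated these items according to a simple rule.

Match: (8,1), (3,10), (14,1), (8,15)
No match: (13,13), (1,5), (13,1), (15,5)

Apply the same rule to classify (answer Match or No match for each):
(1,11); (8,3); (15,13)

No match, Match, No match

Every 'Match' example satisfies: sum is odd. None of the 'No match' examples do.
(1,11) → 1+11 = 12 → No match. (8,3) → 8+3 = 11 → Match. (15,13) → 15+13 = 28 → No match.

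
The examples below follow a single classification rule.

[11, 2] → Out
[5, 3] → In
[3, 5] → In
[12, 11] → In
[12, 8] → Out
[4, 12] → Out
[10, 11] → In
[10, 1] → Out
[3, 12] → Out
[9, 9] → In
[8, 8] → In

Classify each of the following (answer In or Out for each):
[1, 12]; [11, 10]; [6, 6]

The rule appears to be: |first − second| ≤ 2.
[1, 12] — |1−12| = 11, hence Out. [11, 10] — |11−10| = 1, hence In. [6, 6] — |6−6| = 0, hence In.

Out, In, In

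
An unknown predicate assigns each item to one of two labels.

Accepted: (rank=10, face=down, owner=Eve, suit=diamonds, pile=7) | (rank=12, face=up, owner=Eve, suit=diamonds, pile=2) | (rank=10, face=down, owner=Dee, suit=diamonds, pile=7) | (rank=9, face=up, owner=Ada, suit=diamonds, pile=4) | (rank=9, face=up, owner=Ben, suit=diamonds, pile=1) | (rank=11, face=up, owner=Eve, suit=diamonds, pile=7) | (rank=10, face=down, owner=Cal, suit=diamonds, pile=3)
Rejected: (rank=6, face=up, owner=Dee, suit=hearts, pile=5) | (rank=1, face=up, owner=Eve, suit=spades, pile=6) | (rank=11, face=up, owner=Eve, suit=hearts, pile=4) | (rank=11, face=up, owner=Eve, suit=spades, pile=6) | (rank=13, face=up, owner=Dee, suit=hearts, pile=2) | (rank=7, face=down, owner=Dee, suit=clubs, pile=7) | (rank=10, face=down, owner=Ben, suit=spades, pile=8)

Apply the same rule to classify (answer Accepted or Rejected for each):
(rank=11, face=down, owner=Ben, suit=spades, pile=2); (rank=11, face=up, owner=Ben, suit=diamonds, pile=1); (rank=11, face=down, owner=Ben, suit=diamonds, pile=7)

Rejected, Accepted, Accepted

The pattern is that an item is 'Accepted' exactly when: suit is diamonds.
(rank=11, face=down, owner=Ben, suit=spades, pile=2) — suit is spades, hence Rejected.
(rank=11, face=up, owner=Ben, suit=diamonds, pile=1) — suit is diamonds, hence Accepted.
(rank=11, face=down, owner=Ben, suit=diamonds, pile=7) — suit is diamonds, hence Accepted.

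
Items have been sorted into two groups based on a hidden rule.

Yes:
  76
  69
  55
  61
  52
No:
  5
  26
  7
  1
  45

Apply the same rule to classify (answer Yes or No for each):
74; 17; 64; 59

Rule: at least 52. This holds for each 'Yes' example and fails for each 'No' one.

Yes, No, Yes, Yes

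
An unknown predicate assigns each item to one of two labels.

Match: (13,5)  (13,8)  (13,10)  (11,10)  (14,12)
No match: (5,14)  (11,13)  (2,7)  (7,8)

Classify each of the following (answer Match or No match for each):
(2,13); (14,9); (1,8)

Rule: first > second. This holds for each 'Match' example and fails for each 'No match' one.
(2,13) → 2 < 13 → No match. (14,9) → 14 > 9 → Match. (1,8) → 1 < 8 → No match.

No match, Match, No match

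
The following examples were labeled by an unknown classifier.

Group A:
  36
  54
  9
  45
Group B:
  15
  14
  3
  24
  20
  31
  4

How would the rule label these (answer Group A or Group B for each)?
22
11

Group B, Group B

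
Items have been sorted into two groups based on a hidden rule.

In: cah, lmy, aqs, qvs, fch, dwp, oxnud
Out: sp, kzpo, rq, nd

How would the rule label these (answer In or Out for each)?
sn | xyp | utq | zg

The rule appears to be: odd length.
sn — length 2, hence Out.
xyp — length 3, hence In.
utq — length 3, hence In.
zg — length 2, hence Out.

Out, In, In, Out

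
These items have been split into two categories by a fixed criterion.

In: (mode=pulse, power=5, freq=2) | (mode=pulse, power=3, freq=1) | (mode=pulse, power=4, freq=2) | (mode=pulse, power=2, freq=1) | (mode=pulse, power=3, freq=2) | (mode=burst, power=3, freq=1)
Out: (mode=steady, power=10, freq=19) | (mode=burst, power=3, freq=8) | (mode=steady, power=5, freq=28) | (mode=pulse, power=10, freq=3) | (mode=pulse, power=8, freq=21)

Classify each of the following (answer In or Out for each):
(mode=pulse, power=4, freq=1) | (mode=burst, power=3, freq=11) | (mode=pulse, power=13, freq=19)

In, Out, Out

The distinguishing property — freq ≤ 2 — holds for all the 'In' cases and none of the 'Out' cases.
(mode=pulse, power=4, freq=1) — freq = 1, hence In.
(mode=burst, power=3, freq=11) — freq = 11, hence Out.
(mode=pulse, power=13, freq=19) — freq = 19, hence Out.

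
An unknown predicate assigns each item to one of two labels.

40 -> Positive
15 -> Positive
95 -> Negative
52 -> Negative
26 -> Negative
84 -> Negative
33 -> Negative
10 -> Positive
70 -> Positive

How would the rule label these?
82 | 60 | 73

The simplest hypothesis consistent with all the labels is: multiple of 5 AND at most 70.
82: 82 = 5·16 + 2, 82 > 70 — fails this test, so Negative.
60: 60 = 5·12, 60 ≤ 70 — satisfies this, so Positive.
73: 73 = 5·14 + 3, 73 > 70 — fails this test, so Negative.

Negative, Positive, Negative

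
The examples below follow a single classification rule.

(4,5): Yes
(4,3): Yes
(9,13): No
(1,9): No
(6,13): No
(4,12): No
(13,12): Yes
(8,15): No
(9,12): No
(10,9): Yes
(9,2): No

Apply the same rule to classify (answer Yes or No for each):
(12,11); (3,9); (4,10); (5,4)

Yes, No, No, Yes

Rule: |first − second| ≤ 1. This holds for each 'Yes' example and fails for each 'No' one.
(12,11) → |12−11| = 1 → Yes.
(3,9) → |3−9| = 6 → No.
(4,10) → |4−10| = 6 → No.
(5,4) → |5−4| = 1 → Yes.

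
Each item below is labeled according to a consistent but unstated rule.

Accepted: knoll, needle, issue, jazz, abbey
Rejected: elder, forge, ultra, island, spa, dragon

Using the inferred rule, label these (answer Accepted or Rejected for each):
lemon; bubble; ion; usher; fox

Rejected, Accepted, Rejected, Rejected, Rejected

'Accepted' ⟺ has a double letter.
Rejected: lemon, since no doubled letter.
Accepted: bubble, since 'bb' doubled.
Rejected: ion, since no doubled letter.
Rejected: usher, since no doubled letter.
Rejected: fox, since no doubled letter.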